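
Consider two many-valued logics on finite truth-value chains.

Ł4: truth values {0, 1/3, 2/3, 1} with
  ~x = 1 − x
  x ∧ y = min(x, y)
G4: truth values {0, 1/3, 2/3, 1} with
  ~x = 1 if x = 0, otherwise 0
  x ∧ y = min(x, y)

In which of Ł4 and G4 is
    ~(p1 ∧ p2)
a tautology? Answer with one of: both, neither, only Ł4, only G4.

neither

In Ł4: at p1 = 1/3, p2 = 1/3 the value is 2/3 — not a tautology.
In G4: at p1 = 1/3, p2 = 1/3 the value is 0 — not a tautology.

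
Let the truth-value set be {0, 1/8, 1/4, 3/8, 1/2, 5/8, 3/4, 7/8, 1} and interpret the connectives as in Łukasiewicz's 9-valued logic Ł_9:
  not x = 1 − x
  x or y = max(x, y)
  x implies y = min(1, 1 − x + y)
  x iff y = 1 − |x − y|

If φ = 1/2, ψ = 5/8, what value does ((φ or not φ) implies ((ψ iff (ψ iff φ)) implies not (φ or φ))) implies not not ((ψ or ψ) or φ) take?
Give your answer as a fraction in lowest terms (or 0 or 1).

not φ = not 1/2 = 1/2
φ or not φ = 1/2 or 1/2 = 1/2
ψ iff φ = 5/8 iff 1/2 = 7/8
ψ iff (ψ iff φ) = 5/8 iff 7/8 = 3/4
φ or φ = 1/2 or 1/2 = 1/2
not (φ or φ) = not 1/2 = 1/2
(ψ iff (ψ iff φ)) implies not (φ or φ) = 3/4 implies 1/2 = 3/4
(φ or not φ) implies ((ψ iff (ψ iff φ)) implies not (φ or φ)) = 1/2 implies 3/4 = 1
ψ or ψ = 5/8 or 5/8 = 5/8
(ψ or ψ) or φ = 5/8 or 1/2 = 5/8
not ((ψ or ψ) or φ) = not 5/8 = 3/8
not not ((ψ or ψ) or φ) = not 3/8 = 5/8
((φ or not φ) implies ((ψ iff (ψ iff φ)) implies not (φ or φ))) implies not not ((ψ or ψ) or φ) = 1 implies 5/8 = 5/8

5/8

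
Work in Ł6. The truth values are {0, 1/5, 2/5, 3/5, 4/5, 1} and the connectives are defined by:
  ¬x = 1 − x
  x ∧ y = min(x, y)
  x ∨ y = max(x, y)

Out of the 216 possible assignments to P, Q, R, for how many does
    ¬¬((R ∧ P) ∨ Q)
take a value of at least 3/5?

135

value 1: 41 assignments (counts)
value 4/5: 47 assignments (counts)
value 3/5: 47 assignments (counts)
value 2/5: 41 assignments
value 1/5: 29 assignments
value 0: 11 assignments
So 135 of the 216 assignments meet the threshold.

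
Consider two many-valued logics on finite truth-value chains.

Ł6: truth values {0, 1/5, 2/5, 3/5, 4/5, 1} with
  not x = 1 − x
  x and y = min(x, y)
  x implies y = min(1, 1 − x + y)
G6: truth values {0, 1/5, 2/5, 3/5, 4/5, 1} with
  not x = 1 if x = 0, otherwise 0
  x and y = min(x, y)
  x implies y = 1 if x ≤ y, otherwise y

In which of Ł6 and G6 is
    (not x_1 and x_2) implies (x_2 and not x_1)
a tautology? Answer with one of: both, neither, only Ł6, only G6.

both

In Ł6: every assignment gives 1 — tautology.
In G6: every assignment gives 1 — tautology.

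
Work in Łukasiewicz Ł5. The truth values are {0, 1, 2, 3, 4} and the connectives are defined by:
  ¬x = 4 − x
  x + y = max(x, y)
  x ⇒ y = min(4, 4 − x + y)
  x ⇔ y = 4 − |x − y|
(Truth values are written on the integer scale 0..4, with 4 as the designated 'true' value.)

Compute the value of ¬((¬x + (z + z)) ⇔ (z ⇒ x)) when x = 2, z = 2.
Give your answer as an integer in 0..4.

¬x = ¬2 = 2
z + z = 2 + 2 = 2
¬x + (z + z) = 2 + 2 = 2
z ⇒ x = 2 ⇒ 2 = 4
(¬x + (z + z)) ⇔ (z ⇒ x) = 2 ⇔ 4 = 2
¬((¬x + (z + z)) ⇔ (z ⇒ x)) = ¬2 = 2

2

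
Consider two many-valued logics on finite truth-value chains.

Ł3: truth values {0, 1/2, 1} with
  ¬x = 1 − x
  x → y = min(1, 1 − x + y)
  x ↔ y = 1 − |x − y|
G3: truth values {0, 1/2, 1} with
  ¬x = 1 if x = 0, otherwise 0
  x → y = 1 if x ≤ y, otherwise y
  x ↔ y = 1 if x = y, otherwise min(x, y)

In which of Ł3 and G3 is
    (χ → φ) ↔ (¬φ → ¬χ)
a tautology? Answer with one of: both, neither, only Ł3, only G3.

In Ł3: every assignment gives 1 — tautology.
In G3: at φ = 1/2, χ = 1 the value is 1/2 — not a tautology.

only Ł3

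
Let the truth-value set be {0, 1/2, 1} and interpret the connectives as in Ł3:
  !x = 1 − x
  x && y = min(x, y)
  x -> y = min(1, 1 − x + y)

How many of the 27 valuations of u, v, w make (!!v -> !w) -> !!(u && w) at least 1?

value 1: 8 assignments (counts)
value 1/2: 7 assignments
value 0: 12 assignments
So 8 of the 27 assignments meet the threshold.

8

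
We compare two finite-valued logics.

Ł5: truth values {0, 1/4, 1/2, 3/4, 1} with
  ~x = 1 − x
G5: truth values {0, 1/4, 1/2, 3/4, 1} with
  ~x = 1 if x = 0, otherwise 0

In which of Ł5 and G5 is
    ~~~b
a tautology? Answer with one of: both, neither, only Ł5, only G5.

In Ł5: at b = 1/4 the value is 3/4 — not a tautology.
In G5: at b = 1/4 the value is 0 — not a tautology.

neither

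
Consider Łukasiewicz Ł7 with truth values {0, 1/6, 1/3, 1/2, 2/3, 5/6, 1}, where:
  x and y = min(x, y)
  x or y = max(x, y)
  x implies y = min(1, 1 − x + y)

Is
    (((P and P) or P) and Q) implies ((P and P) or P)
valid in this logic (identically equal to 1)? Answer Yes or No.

Yes

At P = 1/2, Q = 1/2, for instance:
P and P = 1/2 and 1/2 = 1/2
(P and P) or P = 1/2 or 1/2 = 1/2
((P and P) or P) and Q = 1/2 and 1/2 = 1/2
(((P and P) or P) and Q) implies ((P and P) or P) = 1/2 implies 1/2 = 1
and checking the remaining 48 assignments likewise gives ≥ 1 in every case.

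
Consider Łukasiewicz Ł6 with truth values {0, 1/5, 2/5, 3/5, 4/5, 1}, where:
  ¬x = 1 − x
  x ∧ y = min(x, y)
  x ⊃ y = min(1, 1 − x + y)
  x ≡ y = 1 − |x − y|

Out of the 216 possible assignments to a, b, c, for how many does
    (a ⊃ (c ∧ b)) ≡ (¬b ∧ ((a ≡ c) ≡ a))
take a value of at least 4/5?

74

value 1: 28 assignments (counts)
value 4/5: 46 assignments (counts)
value 3/5: 42 assignments
value 2/5: 39 assignments
value 1/5: 34 assignments
value 0: 27 assignments
So 74 of the 216 assignments meet the threshold.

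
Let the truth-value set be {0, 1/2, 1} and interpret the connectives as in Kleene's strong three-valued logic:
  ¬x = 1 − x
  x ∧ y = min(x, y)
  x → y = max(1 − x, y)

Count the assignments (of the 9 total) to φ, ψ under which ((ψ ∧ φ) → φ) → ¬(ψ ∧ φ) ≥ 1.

φ = 0, ψ = 0 ↦ 1  ≥
φ = 0, ψ = 1/2 ↦ 1  ≥
φ = 0, ψ = 1 ↦ 1  ≥
φ = 1/2, ψ = 0 ↦ 1  ≥
φ = 1/2, ψ = 1/2 ↦ 1/2  <
φ = 1/2, ψ = 1 ↦ 1/2  <
φ = 1, ψ = 0 ↦ 1  ≥
φ = 1, ψ = 1/2 ↦ 1/2  <
φ = 1, ψ = 1 ↦ 0  <
So 5 of the 9 assignments meet the threshold.

5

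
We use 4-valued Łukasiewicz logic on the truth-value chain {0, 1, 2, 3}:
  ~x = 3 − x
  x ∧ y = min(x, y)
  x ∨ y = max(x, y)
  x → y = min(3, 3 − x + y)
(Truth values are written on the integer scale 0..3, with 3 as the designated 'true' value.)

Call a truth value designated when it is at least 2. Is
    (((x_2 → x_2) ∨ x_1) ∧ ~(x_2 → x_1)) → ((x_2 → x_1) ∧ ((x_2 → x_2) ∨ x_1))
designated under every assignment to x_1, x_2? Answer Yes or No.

No

Counterexample: take x_1 = 0, x_2 = 3.
x_2 → x_2 = 3 → 3 = 3
(x_2 → x_2) ∨ x_1 = 3 ∨ 0 = 3
x_2 → x_1 = 3 → 0 = 0
~(x_2 → x_1) = ~0 = 3
((x_2 → x_2) ∨ x_1) ∧ ~(x_2 → x_1) = 3 ∧ 3 = 3
x_2 → x_1 = 3 → 0 = 0
x_2 → x_2 = 3 → 3 = 3
(x_2 → x_2) ∨ x_1 = 3 ∨ 0 = 3
(x_2 → x_1) ∧ ((x_2 → x_2) ∨ x_1) = 0 ∧ 3 = 0
(((x_2 → x_2) ∨ x_1) ∧ ~(x_2 → x_1)) → ((x_2 → x_1) ∧ ((x_2 → x_2) ∨ x_1)) = 3 → 0 = 0
This gives 0, which is below 2.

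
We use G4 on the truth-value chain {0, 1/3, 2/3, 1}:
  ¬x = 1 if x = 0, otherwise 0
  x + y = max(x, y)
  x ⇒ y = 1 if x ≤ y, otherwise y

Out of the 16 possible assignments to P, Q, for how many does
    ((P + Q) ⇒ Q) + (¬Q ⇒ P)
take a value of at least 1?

P = 0, Q = 0 ↦ 1  ≥
P = 0, Q = 1/3 ↦ 1  ≥
P = 0, Q = 2/3 ↦ 1  ≥
P = 0, Q = 1 ↦ 1  ≥
P = 1/3, Q = 0 ↦ 1/3  <
P = 1/3, Q = 1/3 ↦ 1  ≥
P = 1/3, Q = 2/3 ↦ 1  ≥
P = 1/3, Q = 1 ↦ 1  ≥
P = 2/3, Q = 0 ↦ 2/3  <
P = 2/3, Q = 1/3 ↦ 1  ≥
P = 2/3, Q = 2/3 ↦ 1  ≥
P = 2/3, Q = 1 ↦ 1  ≥
P = 1, Q = 0 ↦ 1  ≥
P = 1, Q = 1/3 ↦ 1  ≥
P = 1, Q = 2/3 ↦ 1  ≥
P = 1, Q = 1 ↦ 1  ≥
So 14 of the 16 assignments meet the threshold.

14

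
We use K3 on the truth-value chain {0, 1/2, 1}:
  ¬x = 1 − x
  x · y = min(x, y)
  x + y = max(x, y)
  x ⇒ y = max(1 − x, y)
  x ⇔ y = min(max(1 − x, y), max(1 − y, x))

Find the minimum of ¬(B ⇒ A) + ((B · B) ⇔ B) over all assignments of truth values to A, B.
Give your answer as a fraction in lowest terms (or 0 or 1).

1/2

Take A = 0, B = 1/2:
B ⇒ A = 1/2 ⇒ 0 = 1/2
¬(B ⇒ A) = ¬1/2 = 1/2
B · B = 1/2 · 1/2 = 1/2
(B · B) ⇔ B = 1/2 ⇔ 1/2 = 1/2
¬(B ⇒ A) + ((B · B) ⇔ B) = 1/2 + 1/2 = 1/2
No assignment yields a value below 1/2, so this is the minimum.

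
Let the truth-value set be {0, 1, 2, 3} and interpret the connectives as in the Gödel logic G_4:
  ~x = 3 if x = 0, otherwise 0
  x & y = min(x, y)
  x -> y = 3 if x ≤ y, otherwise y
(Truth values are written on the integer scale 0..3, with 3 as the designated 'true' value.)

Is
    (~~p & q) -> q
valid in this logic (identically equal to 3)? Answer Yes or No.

Yes

p = 0, q = 0 ↦ 3
p = 0, q = 1 ↦ 3
p = 0, q = 2 ↦ 3
p = 0, q = 3 ↦ 3
p = 1, q = 0 ↦ 3
p = 1, q = 1 ↦ 3
p = 1, q = 2 ↦ 3
p = 1, q = 3 ↦ 3
p = 2, q = 0 ↦ 3
p = 2, q = 1 ↦ 3
p = 2, q = 2 ↦ 3
p = 2, q = 3 ↦ 3
p = 3, q = 0 ↦ 3
p = 3, q = 1 ↦ 3
p = 3, q = 2 ↦ 3
p = 3, q = 3 ↦ 3
Every assignment gives a value ≥ 3.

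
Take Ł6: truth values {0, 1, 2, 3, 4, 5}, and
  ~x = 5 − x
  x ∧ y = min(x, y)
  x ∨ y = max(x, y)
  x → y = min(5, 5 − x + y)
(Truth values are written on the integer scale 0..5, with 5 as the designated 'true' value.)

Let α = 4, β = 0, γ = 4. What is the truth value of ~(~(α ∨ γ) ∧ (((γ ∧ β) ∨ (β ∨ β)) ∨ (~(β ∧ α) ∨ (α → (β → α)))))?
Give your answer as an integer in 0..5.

4

α ∨ γ = 4 ∨ 4 = 4
~(α ∨ γ) = ~4 = 1
γ ∧ β = 4 ∧ 0 = 0
β ∨ β = 0 ∨ 0 = 0
(γ ∧ β) ∨ (β ∨ β) = 0 ∨ 0 = 0
β ∧ α = 0 ∧ 4 = 0
~(β ∧ α) = ~0 = 5
β → α = 0 → 4 = 5
α → (β → α) = 4 → 5 = 5
~(β ∧ α) ∨ (α → (β → α)) = 5 ∨ 5 = 5
((γ ∧ β) ∨ (β ∨ β)) ∨ (~(β ∧ α) ∨ (α → (β → α))) = 0 ∨ 5 = 5
~(α ∨ γ) ∧ (((γ ∧ β) ∨ (β ∨ β)) ∨ (~(β ∧ α) ∨ (α → (β → α)))) = 1 ∧ 5 = 1
~(~(α ∨ γ) ∧ (((γ ∧ β) ∨ (β ∨ β)) ∨ (~(β ∧ α) ∨ (α → (β → α))))) = ~1 = 4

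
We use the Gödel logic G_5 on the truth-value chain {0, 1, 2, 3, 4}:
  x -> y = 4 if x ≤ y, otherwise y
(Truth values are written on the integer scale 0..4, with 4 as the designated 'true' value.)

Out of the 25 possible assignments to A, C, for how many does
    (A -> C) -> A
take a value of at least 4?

11

value 4: 11 assignments (counts)
value 3: 2 assignments
value 2: 3 assignments
value 1: 4 assignments
value 0: 5 assignments
So 11 of the 25 assignments meet the threshold.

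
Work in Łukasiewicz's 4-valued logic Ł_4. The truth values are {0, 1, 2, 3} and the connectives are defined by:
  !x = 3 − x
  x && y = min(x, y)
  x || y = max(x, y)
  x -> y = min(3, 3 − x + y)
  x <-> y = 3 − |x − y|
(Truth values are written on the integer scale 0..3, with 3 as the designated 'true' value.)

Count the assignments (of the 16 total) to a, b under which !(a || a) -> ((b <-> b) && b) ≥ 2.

13

a = 0, b = 0 ↦ 0  <
a = 0, b = 1 ↦ 1  <
a = 0, b = 2 ↦ 2  ≥
a = 0, b = 3 ↦ 3  ≥
a = 1, b = 0 ↦ 1  <
a = 1, b = 1 ↦ 2  ≥
a = 1, b = 2 ↦ 3  ≥
a = 1, b = 3 ↦ 3  ≥
a = 2, b = 0 ↦ 2  ≥
a = 2, b = 1 ↦ 3  ≥
a = 2, b = 2 ↦ 3  ≥
a = 2, b = 3 ↦ 3  ≥
a = 3, b = 0 ↦ 3  ≥
a = 3, b = 1 ↦ 3  ≥
a = 3, b = 2 ↦ 3  ≥
a = 3, b = 3 ↦ 3  ≥
So 13 of the 16 assignments meet the threshold.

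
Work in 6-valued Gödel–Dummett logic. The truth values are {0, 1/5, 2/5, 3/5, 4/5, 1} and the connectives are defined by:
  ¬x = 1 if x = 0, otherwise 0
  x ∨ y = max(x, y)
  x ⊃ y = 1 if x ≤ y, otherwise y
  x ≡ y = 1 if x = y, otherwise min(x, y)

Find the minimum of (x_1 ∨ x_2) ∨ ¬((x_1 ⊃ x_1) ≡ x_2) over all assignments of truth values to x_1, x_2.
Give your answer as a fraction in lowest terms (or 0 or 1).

Take x_1 = 0, x_2 = 1/5:
x_1 ∨ x_2 = 0 ∨ 1/5 = 1/5
x_1 ⊃ x_1 = 0 ⊃ 0 = 1
(x_1 ⊃ x_1) ≡ x_2 = 1 ≡ 1/5 = 1/5
¬((x_1 ⊃ x_1) ≡ x_2) = ¬1/5 = 0
(x_1 ∨ x_2) ∨ ¬((x_1 ⊃ x_1) ≡ x_2) = 1/5 ∨ 0 = 1/5
No assignment yields a value below 1/5, so this is the minimum.

1/5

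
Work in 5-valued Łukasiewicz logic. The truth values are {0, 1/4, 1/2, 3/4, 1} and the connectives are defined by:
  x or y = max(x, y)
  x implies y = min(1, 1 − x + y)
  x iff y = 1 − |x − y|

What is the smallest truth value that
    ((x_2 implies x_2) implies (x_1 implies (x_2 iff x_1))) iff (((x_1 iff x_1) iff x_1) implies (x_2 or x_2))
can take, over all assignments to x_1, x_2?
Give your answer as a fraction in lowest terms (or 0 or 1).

Take x_1 = 1/2, x_2 = 0:
x_2 implies x_2 = 0 implies 0 = 1
x_2 iff x_1 = 0 iff 1/2 = 1/2
x_1 implies (x_2 iff x_1) = 1/2 implies 1/2 = 1
(x_2 implies x_2) implies (x_1 implies (x_2 iff x_1)) = 1 implies 1 = 1
x_1 iff x_1 = 1/2 iff 1/2 = 1
(x_1 iff x_1) iff x_1 = 1 iff 1/2 = 1/2
x_2 or x_2 = 0 or 0 = 0
((x_1 iff x_1) iff x_1) implies (x_2 or x_2) = 1/2 implies 0 = 1/2
((x_2 implies x_2) implies (x_1 implies (x_2 iff x_1))) iff (((x_1 iff x_1) iff x_1) implies (x_2 or x_2)) = 1 iff 1/2 = 1/2
No assignment yields a value below 1/2, so this is the minimum.

1/2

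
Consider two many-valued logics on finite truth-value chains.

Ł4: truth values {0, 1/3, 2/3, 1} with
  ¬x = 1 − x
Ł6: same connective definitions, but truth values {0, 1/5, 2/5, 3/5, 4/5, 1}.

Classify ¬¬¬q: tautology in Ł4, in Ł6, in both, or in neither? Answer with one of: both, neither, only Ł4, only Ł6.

In Ł4: at q = 1/3 the value is 2/3 — not a tautology.
In Ł6: at q = 1/5 the value is 4/5 — not a tautology.

neither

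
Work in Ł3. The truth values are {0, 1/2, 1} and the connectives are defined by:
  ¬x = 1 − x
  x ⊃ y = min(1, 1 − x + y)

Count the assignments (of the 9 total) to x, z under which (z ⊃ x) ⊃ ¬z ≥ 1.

5

x = 0, z = 0 ↦ 1  ≥
x = 0, z = 1/2 ↦ 1  ≥
x = 0, z = 1 ↦ 1  ≥
x = 1/2, z = 0 ↦ 1  ≥
x = 1/2, z = 1/2 ↦ 1/2  <
x = 1/2, z = 1 ↦ 1/2  <
x = 1, z = 0 ↦ 1  ≥
x = 1, z = 1/2 ↦ 1/2  <
x = 1, z = 1 ↦ 0  <
So 5 of the 9 assignments meet the threshold.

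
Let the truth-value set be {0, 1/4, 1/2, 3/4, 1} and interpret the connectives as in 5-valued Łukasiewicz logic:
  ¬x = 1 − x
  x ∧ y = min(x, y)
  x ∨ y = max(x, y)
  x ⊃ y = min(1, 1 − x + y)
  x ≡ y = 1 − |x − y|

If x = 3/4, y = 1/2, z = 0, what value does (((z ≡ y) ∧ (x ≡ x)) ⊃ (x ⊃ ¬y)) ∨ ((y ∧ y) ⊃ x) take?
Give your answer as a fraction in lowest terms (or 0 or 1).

z ≡ y = 0 ≡ 1/2 = 1/2
x ≡ x = 3/4 ≡ 3/4 = 1
(z ≡ y) ∧ (x ≡ x) = 1/2 ∧ 1 = 1/2
¬y = ¬1/2 = 1/2
x ⊃ ¬y = 3/4 ⊃ 1/2 = 3/4
((z ≡ y) ∧ (x ≡ x)) ⊃ (x ⊃ ¬y) = 1/2 ⊃ 3/4 = 1
y ∧ y = 1/2 ∧ 1/2 = 1/2
(y ∧ y) ⊃ x = 1/2 ⊃ 3/4 = 1
(((z ≡ y) ∧ (x ≡ x)) ⊃ (x ⊃ ¬y)) ∨ ((y ∧ y) ⊃ x) = 1 ∨ 1 = 1

1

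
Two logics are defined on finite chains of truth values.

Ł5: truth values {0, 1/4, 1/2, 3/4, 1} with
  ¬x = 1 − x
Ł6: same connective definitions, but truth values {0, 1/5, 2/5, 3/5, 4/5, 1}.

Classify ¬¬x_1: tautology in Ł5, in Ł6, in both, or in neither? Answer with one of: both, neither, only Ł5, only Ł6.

In Ł5: at x_1 = 0 the value is 0 — not a tautology.
In Ł6: at x_1 = 0 the value is 0 — not a tautology.

neither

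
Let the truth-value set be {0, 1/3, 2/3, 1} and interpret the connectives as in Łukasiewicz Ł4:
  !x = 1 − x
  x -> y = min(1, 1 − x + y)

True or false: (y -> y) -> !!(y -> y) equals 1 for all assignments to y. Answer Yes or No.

y = 0 ↦ 1
y = 1/3 ↦ 1
y = 2/3 ↦ 1
y = 1 ↦ 1
Every assignment gives a value ≥ 1.

Yes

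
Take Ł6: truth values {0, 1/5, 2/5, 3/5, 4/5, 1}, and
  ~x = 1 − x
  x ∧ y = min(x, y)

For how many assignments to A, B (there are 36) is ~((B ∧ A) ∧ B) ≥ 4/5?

20

value 1: 11 assignments (counts)
value 4/5: 9 assignments (counts)
value 3/5: 7 assignments
value 2/5: 5 assignments
value 1/5: 3 assignments
value 0: 1 assignment
So 20 of the 36 assignments meet the threshold.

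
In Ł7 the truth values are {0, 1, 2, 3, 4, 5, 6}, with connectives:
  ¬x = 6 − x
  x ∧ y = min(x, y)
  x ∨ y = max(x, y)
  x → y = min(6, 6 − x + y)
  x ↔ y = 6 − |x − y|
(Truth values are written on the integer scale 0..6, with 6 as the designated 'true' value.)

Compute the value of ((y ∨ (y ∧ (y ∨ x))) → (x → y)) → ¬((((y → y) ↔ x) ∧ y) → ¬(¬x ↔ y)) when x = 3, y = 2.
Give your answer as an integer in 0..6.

1

y ∨ x = 2 ∨ 3 = 3
y ∧ (y ∨ x) = 2 ∧ 3 = 2
y ∨ (y ∧ (y ∨ x)) = 2 ∨ 2 = 2
x → y = 3 → 2 = 5
(y ∨ (y ∧ (y ∨ x))) → (x → y) = 2 → 5 = 6
y → y = 2 → 2 = 6
(y → y) ↔ x = 6 ↔ 3 = 3
((y → y) ↔ x) ∧ y = 3 ∧ 2 = 2
¬x = ¬3 = 3
¬x ↔ y = 3 ↔ 2 = 5
¬(¬x ↔ y) = ¬5 = 1
(((y → y) ↔ x) ∧ y) → ¬(¬x ↔ y) = 2 → 1 = 5
¬((((y → y) ↔ x) ∧ y) → ¬(¬x ↔ y)) = ¬5 = 1
((y ∨ (y ∧ (y ∨ x))) → (x → y)) → ¬((((y → y) ↔ x) ∧ y) → ¬(¬x ↔ y)) = 6 → 1 = 1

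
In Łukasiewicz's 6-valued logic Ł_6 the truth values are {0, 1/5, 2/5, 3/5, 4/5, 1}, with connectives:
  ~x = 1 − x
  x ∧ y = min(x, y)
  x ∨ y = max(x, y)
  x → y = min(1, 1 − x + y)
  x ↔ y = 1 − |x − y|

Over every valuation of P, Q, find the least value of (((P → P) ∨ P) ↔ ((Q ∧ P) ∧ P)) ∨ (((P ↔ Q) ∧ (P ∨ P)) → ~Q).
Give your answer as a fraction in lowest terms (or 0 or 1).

Take P = 2/5, Q = 1:
P → P = 2/5 → 2/5 = 1
(P → P) ∨ P = 1 ∨ 2/5 = 1
Q ∧ P = 1 ∧ 2/5 = 2/5
(Q ∧ P) ∧ P = 2/5 ∧ 2/5 = 2/5
((P → P) ∨ P) ↔ ((Q ∧ P) ∧ P) = 1 ↔ 2/5 = 2/5
P ↔ Q = 2/5 ↔ 1 = 2/5
P ∨ P = 2/5 ∨ 2/5 = 2/5
(P ↔ Q) ∧ (P ∨ P) = 2/5 ∧ 2/5 = 2/5
~Q = ~1 = 0
((P ↔ Q) ∧ (P ∨ P)) → ~Q = 2/5 → 0 = 3/5
(((P → P) ∨ P) ↔ ((Q ∧ P) ∧ P)) ∨ (((P ↔ Q) ∧ (P ∨ P)) → ~Q) = 2/5 ∨ 3/5 = 3/5
No assignment yields a value below 3/5, so this is the minimum.

3/5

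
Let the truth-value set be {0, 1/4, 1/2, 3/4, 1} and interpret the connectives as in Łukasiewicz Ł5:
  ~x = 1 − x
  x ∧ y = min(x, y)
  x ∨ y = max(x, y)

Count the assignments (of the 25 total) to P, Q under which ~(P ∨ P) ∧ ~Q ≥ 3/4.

4

value 1: 1 assignment (counts)
value 3/4: 3 assignments (counts)
value 1/2: 5 assignments
value 1/4: 7 assignments
value 0: 9 assignments
So 4 of the 25 assignments meet the threshold.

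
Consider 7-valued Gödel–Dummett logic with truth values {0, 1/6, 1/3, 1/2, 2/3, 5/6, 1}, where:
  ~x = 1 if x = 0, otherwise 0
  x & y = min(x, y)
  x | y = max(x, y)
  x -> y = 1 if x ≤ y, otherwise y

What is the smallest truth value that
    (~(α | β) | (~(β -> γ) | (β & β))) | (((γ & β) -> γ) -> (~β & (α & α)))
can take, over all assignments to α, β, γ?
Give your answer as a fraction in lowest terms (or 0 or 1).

Take α = 0, β = 1/6, γ = 1/6:
α | β = 0 | 1/6 = 1/6
~(α | β) = ~1/6 = 0
β -> γ = 1/6 -> 1/6 = 1
~(β -> γ) = ~1 = 0
β & β = 1/6 & 1/6 = 1/6
~(β -> γ) | (β & β) = 0 | 1/6 = 1/6
~(α | β) | (~(β -> γ) | (β & β)) = 0 | 1/6 = 1/6
γ & β = 1/6 & 1/6 = 1/6
(γ & β) -> γ = 1/6 -> 1/6 = 1
~β = ~1/6 = 0
α & α = 0 & 0 = 0
~β & (α & α) = 0 & 0 = 0
((γ & β) -> γ) -> (~β & (α & α)) = 1 -> 0 = 0
(~(α | β) | (~(β -> γ) | (β & β))) | (((γ & β) -> γ) -> (~β & (α & α))) = 1/6 | 0 = 1/6
No assignment yields a value below 1/6, so this is the minimum.

1/6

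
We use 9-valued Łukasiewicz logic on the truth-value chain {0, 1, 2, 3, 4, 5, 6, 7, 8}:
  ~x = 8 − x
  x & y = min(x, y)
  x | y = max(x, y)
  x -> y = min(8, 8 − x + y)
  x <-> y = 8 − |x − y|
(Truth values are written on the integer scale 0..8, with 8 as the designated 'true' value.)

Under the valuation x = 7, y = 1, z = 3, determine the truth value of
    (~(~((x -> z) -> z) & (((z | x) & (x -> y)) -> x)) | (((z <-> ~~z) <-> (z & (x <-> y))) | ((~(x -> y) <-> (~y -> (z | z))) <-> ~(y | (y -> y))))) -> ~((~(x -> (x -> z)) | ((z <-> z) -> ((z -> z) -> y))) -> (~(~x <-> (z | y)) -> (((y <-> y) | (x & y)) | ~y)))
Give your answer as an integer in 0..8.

1

x -> z = 7 -> 3 = 4
(x -> z) -> z = 4 -> 3 = 7
~((x -> z) -> z) = ~7 = 1
z | x = 3 | 7 = 7
x -> y = 7 -> 1 = 2
(z | x) & (x -> y) = 7 & 2 = 2
((z | x) & (x -> y)) -> x = 2 -> 7 = 8
~((x -> z) -> z) & (((z | x) & (x -> y)) -> x) = 1 & 8 = 1
~(~((x -> z) -> z) & (((z | x) & (x -> y)) -> x)) = ~1 = 7
~z = ~3 = 5
~~z = ~5 = 3
z <-> ~~z = 3 <-> 3 = 8
x <-> y = 7 <-> 1 = 2
z & (x <-> y) = 3 & 2 = 2
(z <-> ~~z) <-> (z & (x <-> y)) = 8 <-> 2 = 2
x -> y = 7 -> 1 = 2
~(x -> y) = ~2 = 6
~y = ~1 = 7
z | z = 3 | 3 = 3
~y -> (z | z) = 7 -> 3 = 4
~(x -> y) <-> (~y -> (z | z)) = 6 <-> 4 = 6
y -> y = 1 -> 1 = 8
y | (y -> y) = 1 | 8 = 8
~(y | (y -> y)) = ~8 = 0
(~(x -> y) <-> (~y -> (z | z))) <-> ~(y | (y -> y)) = 6 <-> 0 = 2
((z <-> ~~z) <-> (z & (x <-> y))) | ((~(x -> y) <-> (~y -> (z | z))) <-> ~(y | (y -> y))) = 2 | 2 = 2
~(~((x -> z) -> z) & (((z | x) & (x -> y)) -> x)) | (((z <-> ~~z) <-> (z & (x <-> y))) | ((~(x -> y) <-> (~y -> (z | z))) <-> ~(y | (y -> y)))) = 7 | 2 = 7
x -> z = 7 -> 3 = 4
x -> (x -> z) = 7 -> 4 = 5
~(x -> (x -> z)) = ~5 = 3
z <-> z = 3 <-> 3 = 8
z -> z = 3 -> 3 = 8
(z -> z) -> y = 8 -> 1 = 1
(z <-> z) -> ((z -> z) -> y) = 8 -> 1 = 1
~(x -> (x -> z)) | ((z <-> z) -> ((z -> z) -> y)) = 3 | 1 = 3
~x = ~7 = 1
z | y = 3 | 1 = 3
~x <-> (z | y) = 1 <-> 3 = 6
~(~x <-> (z | y)) = ~6 = 2
y <-> y = 1 <-> 1 = 8
x & y = 7 & 1 = 1
(y <-> y) | (x & y) = 8 | 1 = 8
~y = ~1 = 7
((y <-> y) | (x & y)) | ~y = 8 | 7 = 8
~(~x <-> (z | y)) -> (((y <-> y) | (x & y)) | ~y) = 2 -> 8 = 8
(~(x -> (x -> z)) | ((z <-> z) -> ((z -> z) -> y))) -> (~(~x <-> (z | y)) -> (((y <-> y) | (x & y)) | ~y)) = 3 -> 8 = 8
~((~(x -> (x -> z)) | ((z <-> z) -> ((z -> z) -> y))) -> (~(~x <-> (z | y)) -> (((y <-> y) | (x & y)) | ~y))) = ~8 = 0
(~(~((x -> z) -> z) & (((z | x) & (x -> y)) -> x)) | (((z <-> ~~z) <-> (z & (x <-> y))) | ((~(x -> y) <-> (~y -> (z | z))) <-> ~(y | (y -> y))))) -> ~((~(x -> (x -> z)) | ((z <-> z) -> ((z -> z) -> y))) -> (~(~x <-> (z | y)) -> (((y <-> y) | (x & y)) | ~y))) = 7 -> 0 = 1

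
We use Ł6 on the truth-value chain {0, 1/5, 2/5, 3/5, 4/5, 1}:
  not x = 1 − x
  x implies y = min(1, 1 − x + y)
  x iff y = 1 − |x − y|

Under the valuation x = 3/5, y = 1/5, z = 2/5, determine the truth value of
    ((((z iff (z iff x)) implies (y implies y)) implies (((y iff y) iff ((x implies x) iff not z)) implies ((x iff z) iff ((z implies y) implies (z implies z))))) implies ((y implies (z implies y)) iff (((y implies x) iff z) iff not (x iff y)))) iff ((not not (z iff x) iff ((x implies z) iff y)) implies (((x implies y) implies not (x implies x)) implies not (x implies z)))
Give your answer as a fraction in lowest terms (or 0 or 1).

z iff x = 2/5 iff 3/5 = 4/5
z iff (z iff x) = 2/5 iff 4/5 = 3/5
y implies y = 1/5 implies 1/5 = 1
(z iff (z iff x)) implies (y implies y) = 3/5 implies 1 = 1
y iff y = 1/5 iff 1/5 = 1
x implies x = 3/5 implies 3/5 = 1
not z = not 2/5 = 3/5
(x implies x) iff not z = 1 iff 3/5 = 3/5
(y iff y) iff ((x implies x) iff not z) = 1 iff 3/5 = 3/5
x iff z = 3/5 iff 2/5 = 4/5
z implies y = 2/5 implies 1/5 = 4/5
z implies z = 2/5 implies 2/5 = 1
(z implies y) implies (z implies z) = 4/5 implies 1 = 1
(x iff z) iff ((z implies y) implies (z implies z)) = 4/5 iff 1 = 4/5
((y iff y) iff ((x implies x) iff not z)) implies ((x iff z) iff ((z implies y) implies (z implies z))) = 3/5 implies 4/5 = 1
((z iff (z iff x)) implies (y implies y)) implies (((y iff y) iff ((x implies x) iff not z)) implies ((x iff z) iff ((z implies y) implies (z implies z)))) = 1 implies 1 = 1
z implies y = 2/5 implies 1/5 = 4/5
y implies (z implies y) = 1/5 implies 4/5 = 1
y implies x = 1/5 implies 3/5 = 1
(y implies x) iff z = 1 iff 2/5 = 2/5
x iff y = 3/5 iff 1/5 = 3/5
not (x iff y) = not 3/5 = 2/5
((y implies x) iff z) iff not (x iff y) = 2/5 iff 2/5 = 1
(y implies (z implies y)) iff (((y implies x) iff z) iff not (x iff y)) = 1 iff 1 = 1
(((z iff (z iff x)) implies (y implies y)) implies (((y iff y) iff ((x implies x) iff not z)) implies ((x iff z) iff ((z implies y) implies (z implies z))))) implies ((y implies (z implies y)) iff (((y implies x) iff z) iff not (x iff y))) = 1 implies 1 = 1
z iff x = 2/5 iff 3/5 = 4/5
not (z iff x) = not 4/5 = 1/5
not not (z iff x) = not 1/5 = 4/5
x implies z = 3/5 implies 2/5 = 4/5
(x implies z) iff y = 4/5 iff 1/5 = 2/5
not not (z iff x) iff ((x implies z) iff y) = 4/5 iff 2/5 = 3/5
x implies y = 3/5 implies 1/5 = 3/5
x implies x = 3/5 implies 3/5 = 1
not (x implies x) = not 1 = 0
(x implies y) implies not (x implies x) = 3/5 implies 0 = 2/5
x implies z = 3/5 implies 2/5 = 4/5
not (x implies z) = not 4/5 = 1/5
((x implies y) implies not (x implies x)) implies not (x implies z) = 2/5 implies 1/5 = 4/5
(not not (z iff x) iff ((x implies z) iff y)) implies (((x implies y) implies not (x implies x)) implies not (x implies z)) = 3/5 implies 4/5 = 1
((((z iff (z iff x)) implies (y implies y)) implies (((y iff y) iff ((x implies x) iff not z)) implies ((x iff z) iff ((z implies y) implies (z implies z))))) implies ((y implies (z implies y)) iff (((y implies x) iff z) iff not (x iff y)))) iff ((not not (z iff x) iff ((x implies z) iff y)) implies (((x implies y) implies not (x implies x)) implies not (x implies z))) = 1 iff 1 = 1

1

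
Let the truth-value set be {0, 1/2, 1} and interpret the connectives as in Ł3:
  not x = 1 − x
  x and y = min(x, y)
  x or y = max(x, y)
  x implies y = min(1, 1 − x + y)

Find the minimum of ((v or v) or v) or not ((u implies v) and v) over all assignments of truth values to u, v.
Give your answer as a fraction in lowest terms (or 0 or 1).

1/2

Take u = 0, v = 1/2:
v or v = 1/2 or 1/2 = 1/2
(v or v) or v = 1/2 or 1/2 = 1/2
u implies v = 0 implies 1/2 = 1
(u implies v) and v = 1 and 1/2 = 1/2
not ((u implies v) and v) = not 1/2 = 1/2
((v or v) or v) or not ((u implies v) and v) = 1/2 or 1/2 = 1/2
No assignment yields a value below 1/2, so this is the minimum.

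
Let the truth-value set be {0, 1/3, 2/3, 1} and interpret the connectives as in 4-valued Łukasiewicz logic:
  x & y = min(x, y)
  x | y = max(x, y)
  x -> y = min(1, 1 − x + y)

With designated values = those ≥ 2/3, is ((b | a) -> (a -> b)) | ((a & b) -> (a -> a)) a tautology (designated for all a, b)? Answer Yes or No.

a = 0, b = 0 ↦ 1
a = 0, b = 1/3 ↦ 1
a = 0, b = 2/3 ↦ 1
a = 0, b = 1 ↦ 1
a = 1/3, b = 0 ↦ 1
a = 1/3, b = 1/3 ↦ 1
a = 1/3, b = 2/3 ↦ 1
a = 1/3, b = 1 ↦ 1
a = 2/3, b = 0 ↦ 1
a = 2/3, b = 1/3 ↦ 1
a = 2/3, b = 2/3 ↦ 1
a = 2/3, b = 1 ↦ 1
a = 1, b = 0 ↦ 1
a = 1, b = 1/3 ↦ 1
a = 1, b = 2/3 ↦ 1
a = 1, b = 1 ↦ 1
Every assignment gives a value ≥ 2/3.

Yes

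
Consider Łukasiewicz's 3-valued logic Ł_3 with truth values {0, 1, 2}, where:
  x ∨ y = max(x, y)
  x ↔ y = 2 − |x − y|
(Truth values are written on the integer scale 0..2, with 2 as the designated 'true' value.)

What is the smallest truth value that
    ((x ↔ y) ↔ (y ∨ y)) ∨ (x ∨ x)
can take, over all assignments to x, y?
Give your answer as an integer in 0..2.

Take x = 0, y = 0:
x ↔ y = 0 ↔ 0 = 2
y ∨ y = 0 ∨ 0 = 0
(x ↔ y) ↔ (y ∨ y) = 2 ↔ 0 = 0
x ∨ x = 0 ∨ 0 = 0
((x ↔ y) ↔ (y ∨ y)) ∨ (x ∨ x) = 0 ∨ 0 = 0
No assignment yields a value below 0, so this is the minimum.

0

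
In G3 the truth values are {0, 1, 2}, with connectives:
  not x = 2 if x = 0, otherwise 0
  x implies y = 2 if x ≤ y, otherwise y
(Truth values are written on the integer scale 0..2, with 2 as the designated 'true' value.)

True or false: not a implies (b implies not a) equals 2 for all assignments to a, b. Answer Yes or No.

a = 0, b = 0 ↦ 2
a = 0, b = 1 ↦ 2
a = 0, b = 2 ↦ 2
a = 1, b = 0 ↦ 2
a = 1, b = 1 ↦ 2
a = 1, b = 2 ↦ 2
a = 2, b = 0 ↦ 2
a = 2, b = 1 ↦ 2
a = 2, b = 2 ↦ 2
Every assignment gives a value ≥ 2.

Yes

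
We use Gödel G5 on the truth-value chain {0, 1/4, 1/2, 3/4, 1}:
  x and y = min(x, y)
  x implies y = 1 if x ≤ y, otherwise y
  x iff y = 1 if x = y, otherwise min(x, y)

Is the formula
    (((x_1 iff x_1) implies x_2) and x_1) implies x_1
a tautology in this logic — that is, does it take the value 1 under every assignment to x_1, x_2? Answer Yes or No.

At x_1 = 1, x_2 = 1/2, for instance:
x_1 iff x_1 = 1 iff 1 = 1
(x_1 iff x_1) implies x_2 = 1 implies 1/2 = 1/2
((x_1 iff x_1) implies x_2) and x_1 = 1/2 and 1 = 1/2
(((x_1 iff x_1) implies x_2) and x_1) implies x_1 = 1/2 implies 1 = 1
and checking the remaining 24 assignments likewise gives ≥ 1 in every case.

Yes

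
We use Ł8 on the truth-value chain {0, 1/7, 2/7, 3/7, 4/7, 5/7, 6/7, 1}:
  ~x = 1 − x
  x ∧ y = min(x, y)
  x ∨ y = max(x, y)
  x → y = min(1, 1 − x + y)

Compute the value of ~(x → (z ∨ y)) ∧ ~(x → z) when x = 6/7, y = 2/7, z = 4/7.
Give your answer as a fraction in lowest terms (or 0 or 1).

2/7

z ∨ y = 4/7 ∨ 2/7 = 4/7
x → (z ∨ y) = 6/7 → 4/7 = 5/7
~(x → (z ∨ y)) = ~5/7 = 2/7
x → z = 6/7 → 4/7 = 5/7
~(x → z) = ~5/7 = 2/7
~(x → (z ∨ y)) ∧ ~(x → z) = 2/7 ∧ 2/7 = 2/7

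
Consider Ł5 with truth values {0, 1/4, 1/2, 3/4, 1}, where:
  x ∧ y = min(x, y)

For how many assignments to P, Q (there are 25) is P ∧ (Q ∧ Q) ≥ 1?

value 1: 1 assignment (counts)
value 3/4: 3 assignments
value 1/2: 5 assignments
value 1/4: 7 assignments
value 0: 9 assignments
So 1 of the 25 assignments meets the threshold.

1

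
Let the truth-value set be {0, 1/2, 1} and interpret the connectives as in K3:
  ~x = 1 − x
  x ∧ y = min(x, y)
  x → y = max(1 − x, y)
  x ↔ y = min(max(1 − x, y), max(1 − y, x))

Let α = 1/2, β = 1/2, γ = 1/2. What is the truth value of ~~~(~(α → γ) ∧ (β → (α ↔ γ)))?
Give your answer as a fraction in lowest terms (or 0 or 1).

α → γ = 1/2 → 1/2 = 1/2
~(α → γ) = ~1/2 = 1/2
α ↔ γ = 1/2 ↔ 1/2 = 1/2
β → (α ↔ γ) = 1/2 → 1/2 = 1/2
~(α → γ) ∧ (β → (α ↔ γ)) = 1/2 ∧ 1/2 = 1/2
~(~(α → γ) ∧ (β → (α ↔ γ))) = ~1/2 = 1/2
~~(~(α → γ) ∧ (β → (α ↔ γ))) = ~1/2 = 1/2
~~~(~(α → γ) ∧ (β → (α ↔ γ))) = ~1/2 = 1/2

1/2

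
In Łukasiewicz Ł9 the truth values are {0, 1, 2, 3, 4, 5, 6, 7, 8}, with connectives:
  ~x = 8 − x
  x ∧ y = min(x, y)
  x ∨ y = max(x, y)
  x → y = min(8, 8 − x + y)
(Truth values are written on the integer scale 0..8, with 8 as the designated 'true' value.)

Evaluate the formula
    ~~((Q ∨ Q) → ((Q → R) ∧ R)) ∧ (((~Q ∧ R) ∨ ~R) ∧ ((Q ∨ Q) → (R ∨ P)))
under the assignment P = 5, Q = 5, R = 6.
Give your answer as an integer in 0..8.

3

Q ∨ Q = 5 ∨ 5 = 5
Q → R = 5 → 6 = 8
(Q → R) ∧ R = 8 ∧ 6 = 6
(Q ∨ Q) → ((Q → R) ∧ R) = 5 → 6 = 8
~((Q ∨ Q) → ((Q → R) ∧ R)) = ~8 = 0
~~((Q ∨ Q) → ((Q → R) ∧ R)) = ~0 = 8
~Q = ~5 = 3
~Q ∧ R = 3 ∧ 6 = 3
~R = ~6 = 2
(~Q ∧ R) ∨ ~R = 3 ∨ 2 = 3
Q ∨ Q = 5 ∨ 5 = 5
R ∨ P = 6 ∨ 5 = 6
(Q ∨ Q) → (R ∨ P) = 5 → 6 = 8
((~Q ∧ R) ∨ ~R) ∧ ((Q ∨ Q) → (R ∨ P)) = 3 ∧ 8 = 3
~~((Q ∨ Q) → ((Q → R) ∧ R)) ∧ (((~Q ∧ R) ∨ ~R) ∧ ((Q ∨ Q) → (R ∨ P))) = 8 ∧ 3 = 3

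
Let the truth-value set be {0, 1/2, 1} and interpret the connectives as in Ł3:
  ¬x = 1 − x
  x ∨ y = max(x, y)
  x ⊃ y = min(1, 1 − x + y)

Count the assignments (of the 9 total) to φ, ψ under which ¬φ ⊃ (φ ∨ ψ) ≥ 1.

φ = 0, ψ = 0 ↦ 0  <
φ = 0, ψ = 1/2 ↦ 1/2  <
φ = 0, ψ = 1 ↦ 1  ≥
φ = 1/2, ψ = 0 ↦ 1  ≥
φ = 1/2, ψ = 1/2 ↦ 1  ≥
φ = 1/2, ψ = 1 ↦ 1  ≥
φ = 1, ψ = 0 ↦ 1  ≥
φ = 1, ψ = 1/2 ↦ 1  ≥
φ = 1, ψ = 1 ↦ 1  ≥
So 7 of the 9 assignments meet the threshold.

7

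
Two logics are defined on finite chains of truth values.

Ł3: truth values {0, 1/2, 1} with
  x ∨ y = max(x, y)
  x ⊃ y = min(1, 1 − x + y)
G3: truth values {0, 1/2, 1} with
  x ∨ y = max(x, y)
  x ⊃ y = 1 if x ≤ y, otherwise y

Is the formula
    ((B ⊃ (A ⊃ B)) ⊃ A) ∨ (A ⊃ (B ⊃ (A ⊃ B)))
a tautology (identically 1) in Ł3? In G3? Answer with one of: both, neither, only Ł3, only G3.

both

In Ł3: every assignment gives 1 — tautology.
In G3: every assignment gives 1 — tautology.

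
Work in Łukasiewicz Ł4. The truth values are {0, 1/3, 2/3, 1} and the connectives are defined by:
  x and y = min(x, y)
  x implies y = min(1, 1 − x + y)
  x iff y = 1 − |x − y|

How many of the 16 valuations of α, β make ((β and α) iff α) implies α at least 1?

α = 0, β = 0 ↦ 0  <
α = 0, β = 1/3 ↦ 0  <
α = 0, β = 2/3 ↦ 0  <
α = 0, β = 1 ↦ 0  <
α = 1/3, β = 0 ↦ 2/3  <
α = 1/3, β = 1/3 ↦ 1/3  <
α = 1/3, β = 2/3 ↦ 1/3  <
α = 1/3, β = 1 ↦ 1/3  <
α = 2/3, β = 0 ↦ 1  ≥
α = 2/3, β = 1/3 ↦ 1  ≥
α = 2/3, β = 2/3 ↦ 2/3  <
α = 2/3, β = 1 ↦ 2/3  <
α = 1, β = 0 ↦ 1  ≥
α = 1, β = 1/3 ↦ 1  ≥
α = 1, β = 2/3 ↦ 1  ≥
α = 1, β = 1 ↦ 1  ≥
So 6 of the 16 assignments meet the threshold.

6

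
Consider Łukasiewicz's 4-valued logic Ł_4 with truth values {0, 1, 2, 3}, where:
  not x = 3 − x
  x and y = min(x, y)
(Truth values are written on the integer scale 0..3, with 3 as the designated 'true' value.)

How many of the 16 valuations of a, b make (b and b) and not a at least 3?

1

a = 0, b = 0 ↦ 0  <
a = 0, b = 1 ↦ 1  <
a = 0, b = 2 ↦ 2  <
a = 0, b = 3 ↦ 3  ≥
a = 1, b = 0 ↦ 0  <
a = 1, b = 1 ↦ 1  <
a = 1, b = 2 ↦ 2  <
a = 1, b = 3 ↦ 2  <
a = 2, b = 0 ↦ 0  <
a = 2, b = 1 ↦ 1  <
a = 2, b = 2 ↦ 1  <
a = 2, b = 3 ↦ 1  <
a = 3, b = 0 ↦ 0  <
a = 3, b = 1 ↦ 0  <
a = 3, b = 2 ↦ 0  <
a = 3, b = 3 ↦ 0  <
So 1 of the 16 assignments meets the threshold.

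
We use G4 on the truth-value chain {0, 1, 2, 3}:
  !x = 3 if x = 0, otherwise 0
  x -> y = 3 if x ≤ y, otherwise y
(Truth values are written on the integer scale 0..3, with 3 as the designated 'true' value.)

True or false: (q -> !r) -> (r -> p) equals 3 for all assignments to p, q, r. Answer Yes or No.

Counterexample: take p = 0, q = 0, r = 1.
!r = !1 = 0
q -> !r = 0 -> 0 = 3
r -> p = 1 -> 0 = 0
(q -> !r) -> (r -> p) = 3 -> 0 = 0
This gives 0 ≠ 3.

No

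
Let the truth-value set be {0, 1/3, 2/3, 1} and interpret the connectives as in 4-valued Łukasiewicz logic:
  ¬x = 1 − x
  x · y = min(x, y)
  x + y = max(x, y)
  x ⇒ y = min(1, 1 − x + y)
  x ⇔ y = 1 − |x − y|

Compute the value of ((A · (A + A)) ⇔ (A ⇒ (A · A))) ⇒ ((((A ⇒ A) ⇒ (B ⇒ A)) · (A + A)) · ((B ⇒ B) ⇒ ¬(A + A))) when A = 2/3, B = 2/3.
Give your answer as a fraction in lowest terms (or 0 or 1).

2/3

A + A = 2/3 + 2/3 = 2/3
A · (A + A) = 2/3 · 2/3 = 2/3
A · A = 2/3 · 2/3 = 2/3
A ⇒ (A · A) = 2/3 ⇒ 2/3 = 1
(A · (A + A)) ⇔ (A ⇒ (A · A)) = 2/3 ⇔ 1 = 2/3
A ⇒ A = 2/3 ⇒ 2/3 = 1
B ⇒ A = 2/3 ⇒ 2/3 = 1
(A ⇒ A) ⇒ (B ⇒ A) = 1 ⇒ 1 = 1
A + A = 2/3 + 2/3 = 2/3
((A ⇒ A) ⇒ (B ⇒ A)) · (A + A) = 1 · 2/3 = 2/3
B ⇒ B = 2/3 ⇒ 2/3 = 1
A + A = 2/3 + 2/3 = 2/3
¬(A + A) = ¬2/3 = 1/3
(B ⇒ B) ⇒ ¬(A + A) = 1 ⇒ 1/3 = 1/3
(((A ⇒ A) ⇒ (B ⇒ A)) · (A + A)) · ((B ⇒ B) ⇒ ¬(A + A)) = 2/3 · 1/3 = 1/3
((A · (A + A)) ⇔ (A ⇒ (A · A))) ⇒ ((((A ⇒ A) ⇒ (B ⇒ A)) · (A + A)) · ((B ⇒ B) ⇒ ¬(A + A))) = 2/3 ⇒ 1/3 = 2/3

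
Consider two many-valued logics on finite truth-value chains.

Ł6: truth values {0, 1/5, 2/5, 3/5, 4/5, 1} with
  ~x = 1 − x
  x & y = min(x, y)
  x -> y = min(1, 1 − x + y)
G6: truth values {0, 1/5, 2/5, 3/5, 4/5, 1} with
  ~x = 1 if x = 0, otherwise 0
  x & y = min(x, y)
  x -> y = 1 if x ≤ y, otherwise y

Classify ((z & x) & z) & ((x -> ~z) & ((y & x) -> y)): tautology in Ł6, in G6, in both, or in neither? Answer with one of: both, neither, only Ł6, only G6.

neither

In Ł6: at x = 0, y = 0, z = 0 the value is 0 — not a tautology.
In G6: at x = 0, y = 0, z = 0 the value is 0 — not a tautology.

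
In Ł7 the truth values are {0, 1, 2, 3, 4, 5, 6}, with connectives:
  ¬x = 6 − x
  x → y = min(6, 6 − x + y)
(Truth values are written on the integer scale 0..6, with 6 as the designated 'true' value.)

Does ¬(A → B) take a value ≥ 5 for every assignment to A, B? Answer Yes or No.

Counterexample: take A = 0, B = 0.
A → B = 0 → 0 = 6
¬(A → B) = ¬6 = 0
This gives 0, which is below 5.

No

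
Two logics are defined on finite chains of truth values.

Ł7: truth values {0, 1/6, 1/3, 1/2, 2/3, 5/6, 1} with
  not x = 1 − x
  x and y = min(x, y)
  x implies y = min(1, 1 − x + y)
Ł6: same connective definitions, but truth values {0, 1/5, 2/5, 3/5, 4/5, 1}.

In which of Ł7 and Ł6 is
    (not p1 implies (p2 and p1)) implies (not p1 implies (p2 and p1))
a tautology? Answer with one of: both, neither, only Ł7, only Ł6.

In Ł7: every assignment gives 1 — tautology.
In Ł6: every assignment gives 1 — tautology.

both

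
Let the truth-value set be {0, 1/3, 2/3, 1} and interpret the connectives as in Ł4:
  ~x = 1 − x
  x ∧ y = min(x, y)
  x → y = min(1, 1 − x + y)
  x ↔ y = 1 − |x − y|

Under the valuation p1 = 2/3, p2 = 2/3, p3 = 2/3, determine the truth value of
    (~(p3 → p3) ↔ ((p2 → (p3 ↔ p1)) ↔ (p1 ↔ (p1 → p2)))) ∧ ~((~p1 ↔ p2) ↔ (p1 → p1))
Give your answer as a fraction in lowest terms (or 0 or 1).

p3 → p3 = 2/3 → 2/3 = 1
~(p3 → p3) = ~1 = 0
p3 ↔ p1 = 2/3 ↔ 2/3 = 1
p2 → (p3 ↔ p1) = 2/3 → 1 = 1
p1 → p2 = 2/3 → 2/3 = 1
p1 ↔ (p1 → p2) = 2/3 ↔ 1 = 2/3
(p2 → (p3 ↔ p1)) ↔ (p1 ↔ (p1 → p2)) = 1 ↔ 2/3 = 2/3
~(p3 → p3) ↔ ((p2 → (p3 ↔ p1)) ↔ (p1 ↔ (p1 → p2))) = 0 ↔ 2/3 = 1/3
~p1 = ~2/3 = 1/3
~p1 ↔ p2 = 1/3 ↔ 2/3 = 2/3
p1 → p1 = 2/3 → 2/3 = 1
(~p1 ↔ p2) ↔ (p1 → p1) = 2/3 ↔ 1 = 2/3
~((~p1 ↔ p2) ↔ (p1 → p1)) = ~2/3 = 1/3
(~(p3 → p3) ↔ ((p2 → (p3 ↔ p1)) ↔ (p1 ↔ (p1 → p2)))) ∧ ~((~p1 ↔ p2) ↔ (p1 → p1)) = 1/3 ∧ 1/3 = 1/3

1/3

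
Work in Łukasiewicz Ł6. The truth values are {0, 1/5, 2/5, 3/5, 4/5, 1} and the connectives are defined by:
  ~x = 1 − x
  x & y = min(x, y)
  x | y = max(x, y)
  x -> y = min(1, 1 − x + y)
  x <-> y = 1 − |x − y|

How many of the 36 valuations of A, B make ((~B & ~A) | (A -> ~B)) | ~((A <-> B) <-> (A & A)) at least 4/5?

26

value 1: 21 assignments (counts)
value 4/5: 5 assignments (counts)
value 3/5: 4 assignments
value 2/5: 3 assignments
value 1/5: 2 assignments
value 0: 1 assignment
So 26 of the 36 assignments meet the threshold.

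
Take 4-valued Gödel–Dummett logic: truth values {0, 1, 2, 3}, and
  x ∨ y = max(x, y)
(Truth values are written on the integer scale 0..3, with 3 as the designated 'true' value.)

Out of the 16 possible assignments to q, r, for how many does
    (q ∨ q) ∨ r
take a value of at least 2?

12

q = 0, r = 0 ↦ 0  <
q = 0, r = 1 ↦ 1  <
q = 0, r = 2 ↦ 2  ≥
q = 0, r = 3 ↦ 3  ≥
q = 1, r = 0 ↦ 1  <
q = 1, r = 1 ↦ 1  <
q = 1, r = 2 ↦ 2  ≥
q = 1, r = 3 ↦ 3  ≥
q = 2, r = 0 ↦ 2  ≥
q = 2, r = 1 ↦ 2  ≥
q = 2, r = 2 ↦ 2  ≥
q = 2, r = 3 ↦ 3  ≥
q = 3, r = 0 ↦ 3  ≥
q = 3, r = 1 ↦ 3  ≥
q = 3, r = 2 ↦ 3  ≥
q = 3, r = 3 ↦ 3  ≥
So 12 of the 16 assignments meet the threshold.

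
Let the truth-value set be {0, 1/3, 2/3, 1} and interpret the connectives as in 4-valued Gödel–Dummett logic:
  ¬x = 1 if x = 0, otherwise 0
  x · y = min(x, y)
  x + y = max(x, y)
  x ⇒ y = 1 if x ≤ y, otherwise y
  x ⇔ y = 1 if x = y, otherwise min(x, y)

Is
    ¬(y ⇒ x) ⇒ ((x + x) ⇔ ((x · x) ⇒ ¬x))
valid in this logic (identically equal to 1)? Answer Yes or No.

No

Counterexample: take x = 0, y = 1/3.
y ⇒ x = 1/3 ⇒ 0 = 0
¬(y ⇒ x) = ¬0 = 1
x + x = 0 + 0 = 0
x · x = 0 · 0 = 0
¬x = ¬0 = 1
(x · x) ⇒ ¬x = 0 ⇒ 1 = 1
(x + x) ⇔ ((x · x) ⇒ ¬x) = 0 ⇔ 1 = 0
¬(y ⇒ x) ⇒ ((x + x) ⇔ ((x · x) ⇒ ¬x)) = 1 ⇒ 0 = 0
This gives 0 ≠ 1.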